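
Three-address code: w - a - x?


Break into single-operator statements:
t1 = w - a
t2 = t1 - x


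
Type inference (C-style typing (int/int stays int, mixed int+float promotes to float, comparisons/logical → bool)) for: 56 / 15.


Operand types: int / int
Rule: mixed int/float promotes to float; int/int stays int
Result type: int


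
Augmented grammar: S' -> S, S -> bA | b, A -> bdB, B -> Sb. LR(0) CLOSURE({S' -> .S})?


Start: S' -> .S
For each item with dot before a nonterminal B, add B -> .γ for every B-production
Closure: [S' -> .S, S -> .bA, S -> .b]


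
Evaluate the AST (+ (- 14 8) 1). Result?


Evaluate inner: (- 14 8) = 6
Evaluate root: (+ 6 1) = 7
Result: 7


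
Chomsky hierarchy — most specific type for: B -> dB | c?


Right-linear: every RHS is a terminal or a terminal followed by one nonterminal
Classification: Type 3 (Regular)


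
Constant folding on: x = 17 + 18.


17 + 18 = 35 at compile time
Optimized: x = 35


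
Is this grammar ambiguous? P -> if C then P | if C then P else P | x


dangling else: 'if C then if C then x else x' parses two ways
Ambiguous


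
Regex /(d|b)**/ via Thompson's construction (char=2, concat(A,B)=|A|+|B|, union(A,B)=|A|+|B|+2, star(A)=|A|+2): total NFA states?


Syntax tree has 2 char leaf(s), 1 union(s), 2 star(s)
chars contribute 2×2 = 4; each union adds +2; each star adds +2
Total: 4 + 2 + 4 = 10 states


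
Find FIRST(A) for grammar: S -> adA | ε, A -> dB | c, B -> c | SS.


Per alternative of A: FIRST(dB) = {d}; FIRST(c) = {c}
FIRST(A) = {c, d}


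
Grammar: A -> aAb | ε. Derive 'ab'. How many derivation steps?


Derivation: A => aAb => ab
Steps: 2


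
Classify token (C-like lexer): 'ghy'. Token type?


Pattern: letter/underscore followed by alphanumerics, not a keyword
Type: IDENTIFIER


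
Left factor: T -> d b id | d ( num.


Common prefix: 'd'
Factored: T -> d T', T' -> b id | ( num


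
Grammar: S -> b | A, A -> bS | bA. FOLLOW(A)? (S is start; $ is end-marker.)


$ ∈ FOLLOW(S). For each A -> αBβ: add FIRST(β)\{ε} to FOLLOW(B); if β nullable, add FOLLOW(A).
FOLLOW(A) = {$}


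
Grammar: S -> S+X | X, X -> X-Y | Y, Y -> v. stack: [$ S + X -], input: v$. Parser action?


no handle; shift 'v'
Action: shift


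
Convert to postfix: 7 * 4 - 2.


Left to right (same or higher precedence on left)
Postfix: 7 4 * 2 -


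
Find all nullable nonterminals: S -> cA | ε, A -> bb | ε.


A nonterminal is nullable iff some alternative derives ε (directly, or every symbol in it is nullable)
Nullable: {A, S}


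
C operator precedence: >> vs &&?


'>>' is shift (level 8); '&&' is logical AND (level 2)
Higher level binds tighter
'>>' has higher precedence than '&&'


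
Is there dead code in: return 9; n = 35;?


statement follows a return and is unreachable
Dead: 'n = 35'


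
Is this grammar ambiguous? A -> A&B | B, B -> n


precedence layered via separate nonterminal B: deterministic
Unambiguous


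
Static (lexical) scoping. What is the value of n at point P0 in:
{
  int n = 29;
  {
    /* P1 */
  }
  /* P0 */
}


n declared in the same block as P0
n = 29


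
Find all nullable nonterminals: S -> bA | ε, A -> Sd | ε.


A nonterminal is nullable iff some alternative derives ε (directly, or every symbol in it is nullable)
Nullable: {A, S}


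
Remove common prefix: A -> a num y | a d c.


Common prefix: 'a'
Factored: A -> a A', A' -> num y | d c


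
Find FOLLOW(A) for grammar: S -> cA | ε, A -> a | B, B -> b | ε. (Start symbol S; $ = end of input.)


$ ∈ FOLLOW(S). For each A -> αBβ: add FIRST(β)\{ε} to FOLLOW(B); if β nullable, add FOLLOW(A).
FOLLOW(A) = {$}


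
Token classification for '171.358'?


Pattern: digits with a decimal point
Type: FLOAT_LITERAL


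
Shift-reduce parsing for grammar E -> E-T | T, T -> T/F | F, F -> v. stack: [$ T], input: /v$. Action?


shift '/' to continue T -> T/F
Action: shift


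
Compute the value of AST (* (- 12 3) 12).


Evaluate inner: (- 12 3) = 9
Evaluate root: (* 9 12) = 108
Result: 108


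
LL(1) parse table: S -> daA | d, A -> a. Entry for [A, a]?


For [A, a]: 'a' ∈ FIRST(a)
Entry: A -> a


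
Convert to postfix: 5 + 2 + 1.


Left to right (same or higher precedence on left)
Postfix: 5 2 + 1 +


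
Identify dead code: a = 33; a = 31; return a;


first assignment to a is overwritten before any read
Dead: 'a = 33'


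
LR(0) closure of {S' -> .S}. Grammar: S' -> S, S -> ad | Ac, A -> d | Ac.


Start: S' -> .S
For each item with dot before a nonterminal B, add B -> .γ for every B-production
Closure: [S' -> .S, S -> .ad, S -> .Ac, A -> .d, A -> .Ac]


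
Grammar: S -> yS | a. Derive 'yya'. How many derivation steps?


Derivation: S => yS => yyS => yya
Steps: 3


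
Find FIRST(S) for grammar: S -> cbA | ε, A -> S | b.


Per alternative of S: FIRST(cbA) = {c}; FIRST(ε) = {ε}
FIRST(S) = {c, ε}


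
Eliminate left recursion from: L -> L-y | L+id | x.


Left-recursive alternatives: L-y, L+id; non-recursive: x
Introduce L': L -> xL', L' -> -yL' | +idL' | ε


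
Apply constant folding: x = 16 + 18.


16 + 18 = 34 at compile time
Optimized: x = 34


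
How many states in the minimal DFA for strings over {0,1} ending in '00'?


Track the longest suffix of input matching a prefix of '00': 3 classes (prefixes of length 0..2)
Minimal DFA: 3 states


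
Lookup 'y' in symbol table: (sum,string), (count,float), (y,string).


Lookup 'y' → type string


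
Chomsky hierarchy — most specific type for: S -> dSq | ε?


Single nonterminal LHS, but d^n q^n is not regular
Classification: Type 2 (Context-Free)


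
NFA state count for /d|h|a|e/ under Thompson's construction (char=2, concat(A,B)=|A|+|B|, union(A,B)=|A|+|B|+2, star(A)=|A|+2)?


Syntax tree has 4 char leaf(s), 3 union(s), 0 star(s)
chars contribute 4×2 = 8; each union adds +2; each star adds +2
Total: 8 + 6 + 0 = 14 states


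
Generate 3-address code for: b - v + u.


Break into single-operator statements:
t1 = b - v
t2 = t1 + u


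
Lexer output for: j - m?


Scan left to right, longest-match per lexeme
Tokens: ID(j), OP(-), ID(m)


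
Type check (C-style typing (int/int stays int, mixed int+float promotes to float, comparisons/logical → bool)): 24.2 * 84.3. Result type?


Operand types: float * float
Rule: mixed int/float promotes to float; int/int stays int
Result type: float


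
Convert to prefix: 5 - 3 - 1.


left-to-right (same/higher precedence on left): tree is (- (- 5 3) 1)
Prefix: - - 5 3 1


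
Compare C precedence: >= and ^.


'>=' is relational (level 7); '^' is bitwise XOR (level 4)
Higher level binds tighter
'>=' has higher precedence than '^'


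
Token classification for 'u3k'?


Pattern: letter/underscore followed by alphanumerics, not a keyword
Type: IDENTIFIER


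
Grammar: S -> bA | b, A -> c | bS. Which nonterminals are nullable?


A nonterminal is nullable iff some alternative derives ε (directly, or every symbol in it is nullable)
Nullable: {}


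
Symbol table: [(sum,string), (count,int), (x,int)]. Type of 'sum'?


Lookup 'sum' → type string


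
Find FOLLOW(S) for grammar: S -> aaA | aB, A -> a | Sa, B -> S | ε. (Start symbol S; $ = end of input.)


$ ∈ FOLLOW(S). For each A -> αBβ: add FIRST(β)\{ε} to FOLLOW(B); if β nullable, add FOLLOW(A).
FOLLOW(S) = {$, a}


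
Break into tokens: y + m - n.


Scan left to right, longest-match per lexeme
Tokens: ID(y), OP(+), ID(m), OP(-), ID(n)


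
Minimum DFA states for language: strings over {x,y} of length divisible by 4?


Track length mod 4: states 0..3, accept at 0
Minimal DFA: 4 states


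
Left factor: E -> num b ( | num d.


Common prefix: 'num'
Factored: E -> num E', E' -> b ( | d


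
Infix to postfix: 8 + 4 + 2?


Left to right (same or higher precedence on left)
Postfix: 8 4 + 2 +


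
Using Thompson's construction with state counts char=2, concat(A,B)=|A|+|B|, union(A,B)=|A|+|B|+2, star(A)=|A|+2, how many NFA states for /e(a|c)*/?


Syntax tree has 3 char leaf(s), 1 union(s), 1 star(s)
chars contribute 3×2 = 6; each union adds +2; each star adds +2
Total: 6 + 2 + 2 = 10 states


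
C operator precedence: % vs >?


'%' is multiplicative (level 10); '>' is relational (level 7)
Higher level binds tighter
'%' has higher precedence than '>'


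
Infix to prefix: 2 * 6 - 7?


left-to-right (same/higher precedence on left): tree is (- (* 2 6) 7)
Prefix: - * 2 6 7


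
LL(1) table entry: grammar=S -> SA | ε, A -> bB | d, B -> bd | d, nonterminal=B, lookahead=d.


For [B, d]: 'd' ∈ FIRST(d)
Entry: B -> d


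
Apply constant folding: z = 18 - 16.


18 - 16 = 2 at compile time
Optimized: z = 2


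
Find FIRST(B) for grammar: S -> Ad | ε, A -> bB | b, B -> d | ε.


Per alternative of B: FIRST(d) = {d}; FIRST(ε) = {ε}
FIRST(B) = {d, ε}


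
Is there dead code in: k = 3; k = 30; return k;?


first assignment to k is overwritten before any read
Dead: 'k = 3'


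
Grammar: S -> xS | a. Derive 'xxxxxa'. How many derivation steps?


Derivation: S => xS => xxS => xxxS => xxxxS => xxxxxS => xxxxxa
Steps: 6


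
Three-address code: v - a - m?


Break into single-operator statements:
t1 = v - a
t2 = t1 - m


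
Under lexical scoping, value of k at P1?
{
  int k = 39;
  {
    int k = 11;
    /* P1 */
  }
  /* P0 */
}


k declared in the same block as P1
k = 11


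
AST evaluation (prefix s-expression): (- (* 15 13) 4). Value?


Evaluate inner: (* 15 13) = 195
Evaluate root: (- 195 4) = 191
Result: 191


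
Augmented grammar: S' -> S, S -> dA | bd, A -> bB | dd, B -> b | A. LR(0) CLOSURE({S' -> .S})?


Start: S' -> .S
For each item with dot before a nonterminal B, add B -> .γ for every B-production
Closure: [S' -> .S, S -> .dA, S -> .bd]


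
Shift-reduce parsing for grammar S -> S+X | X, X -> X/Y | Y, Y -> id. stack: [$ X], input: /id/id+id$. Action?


shift '/' to continue X -> X/Y
Action: shift


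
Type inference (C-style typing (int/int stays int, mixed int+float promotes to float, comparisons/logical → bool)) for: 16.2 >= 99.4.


Operand types: float >= float
Rule: comparison yields bool
Result type: bool


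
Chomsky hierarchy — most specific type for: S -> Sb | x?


Left-linear: every RHS is a terminal or one nonterminal followed by a terminal
Classification: Type 3 (Regular)


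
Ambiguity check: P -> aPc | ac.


balanced a^n…c^n: each string has a unique parse
Unambiguous


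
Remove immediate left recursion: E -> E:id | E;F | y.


Left-recursive alternatives: E:id, E;F; non-recursive: y
Introduce E': E -> yE', E' -> :idE' | ;FE' | ε


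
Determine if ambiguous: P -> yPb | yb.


balanced y^n…b^n: each string has a unique parse
Unambiguous


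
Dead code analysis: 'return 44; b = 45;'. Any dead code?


statement follows a return and is unreachable
Dead: 'b = 45'


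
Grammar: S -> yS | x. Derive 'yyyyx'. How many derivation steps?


Derivation: S => yS => yyS => yyyS => yyyyS => yyyyx
Steps: 5


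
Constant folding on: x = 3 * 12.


3 * 12 = 36 at compile time
Optimized: x = 36


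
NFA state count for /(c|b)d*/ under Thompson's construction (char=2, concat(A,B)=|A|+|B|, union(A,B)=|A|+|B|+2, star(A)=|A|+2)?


Syntax tree has 3 char leaf(s), 1 union(s), 1 star(s)
chars contribute 3×2 = 6; each union adds +2; each star adds +2
Total: 6 + 2 + 2 = 10 states


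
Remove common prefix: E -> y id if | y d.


Common prefix: 'y'
Factored: E -> y E', E' -> id if | d


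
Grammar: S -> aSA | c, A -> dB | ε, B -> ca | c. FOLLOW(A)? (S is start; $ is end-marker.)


$ ∈ FOLLOW(S). For each A -> αBβ: add FIRST(β)\{ε} to FOLLOW(B); if β nullable, add FOLLOW(A).
FOLLOW(A) = {$, d}


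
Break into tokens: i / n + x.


Scan left to right, longest-match per lexeme
Tokens: ID(i), OP(/), ID(n), OP(+), ID(x)


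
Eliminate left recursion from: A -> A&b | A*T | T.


Left-recursive alternatives: A&b, A*T; non-recursive: T
Introduce A': A -> TA', A' -> &bA' | *TA' | ε


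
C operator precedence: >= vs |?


'>=' is relational (level 7); '|' is bitwise OR (level 3)
Higher level binds tighter
'>=' has higher precedence than '|'


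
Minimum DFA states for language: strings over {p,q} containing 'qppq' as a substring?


KMP-style automaton: 4 progress states + 1 absorbing accept = 5
Minimal DFA: 5 states


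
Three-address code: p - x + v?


Break into single-operator statements:
t1 = p - x
t2 = t1 + v


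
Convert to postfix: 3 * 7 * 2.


Left to right (same or higher precedence on left)
Postfix: 3 7 * 2 *


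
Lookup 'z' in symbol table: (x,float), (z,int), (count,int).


Lookup 'z' → type int


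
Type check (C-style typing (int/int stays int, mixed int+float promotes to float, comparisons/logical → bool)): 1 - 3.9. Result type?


Operand types: int - float
Rule: mixed int/float promotes to float; int/int stays int
Result type: float


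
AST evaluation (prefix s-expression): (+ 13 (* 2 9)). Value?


Evaluate inner: (* 2 9) = 18
Evaluate root: (+ 13 18) = 31
Result: 31


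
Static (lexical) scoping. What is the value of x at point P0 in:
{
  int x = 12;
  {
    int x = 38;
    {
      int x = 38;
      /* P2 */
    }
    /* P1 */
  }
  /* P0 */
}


x declared in the same block as P0
x = 12


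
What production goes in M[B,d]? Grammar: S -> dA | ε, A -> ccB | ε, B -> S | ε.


For [B, d]: 'd' ∈ FIRST(S)
Entry: B -> S


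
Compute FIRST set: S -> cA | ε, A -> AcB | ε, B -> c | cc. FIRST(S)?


Per alternative of S: FIRST(cA) = {c}; FIRST(ε) = {ε}
FIRST(S) = {c, ε}


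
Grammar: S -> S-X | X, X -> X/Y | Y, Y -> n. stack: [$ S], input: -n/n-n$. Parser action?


shift '-' to continue S -> S-X
Action: shift


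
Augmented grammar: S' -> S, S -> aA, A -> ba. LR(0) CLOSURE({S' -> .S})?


Start: S' -> .S
For each item with dot before a nonterminal B, add B -> .γ for every B-production
Closure: [S' -> .S, S -> .aA]


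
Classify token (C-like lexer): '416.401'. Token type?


Pattern: digits with a decimal point
Type: FLOAT_LITERAL


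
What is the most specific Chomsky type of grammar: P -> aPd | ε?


Single nonterminal LHS, but a^n d^n is not regular
Classification: Type 2 (Context-Free)


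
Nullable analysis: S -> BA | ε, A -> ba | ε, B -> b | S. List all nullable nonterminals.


A nonterminal is nullable iff some alternative derives ε (directly, or every symbol in it is nullable)
Nullable: {A, B, S}


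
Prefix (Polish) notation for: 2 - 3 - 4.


left-to-right (same/higher precedence on left): tree is (- (- 2 3) 4)
Prefix: - - 2 3 4


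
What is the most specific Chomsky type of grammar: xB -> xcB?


LHS has context (more than one symbol) and |LHS| ≤ |RHS|
Classification: Type 1 (Context-Sensitive)


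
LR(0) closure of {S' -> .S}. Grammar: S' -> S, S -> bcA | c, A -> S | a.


Start: S' -> .S
For each item with dot before a nonterminal B, add B -> .γ for every B-production
Closure: [S' -> .S, S -> .bcA, S -> .c]


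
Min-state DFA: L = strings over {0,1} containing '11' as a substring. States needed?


KMP-style automaton: 2 progress states + 1 absorbing accept = 3
Minimal DFA: 3 states


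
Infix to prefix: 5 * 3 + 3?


left-to-right (same/higher precedence on left): tree is (+ (* 5 3) 3)
Prefix: + * 5 3 3


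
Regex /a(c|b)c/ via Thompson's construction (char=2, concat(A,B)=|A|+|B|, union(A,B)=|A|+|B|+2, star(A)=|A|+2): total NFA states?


Syntax tree has 4 char leaf(s), 1 union(s), 0 star(s)
chars contribute 4×2 = 8; each union adds +2; each star adds +2
Total: 8 + 2 + 0 = 10 states


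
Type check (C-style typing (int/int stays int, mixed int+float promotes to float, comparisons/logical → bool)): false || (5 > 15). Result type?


Operand types: bool || bool
Rule: logical operators take bool operands and yield bool
Result type: bool


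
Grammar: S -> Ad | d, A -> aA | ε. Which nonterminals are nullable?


A nonterminal is nullable iff some alternative derives ε (directly, or every symbol in it is nullable)
Nullable: {A}


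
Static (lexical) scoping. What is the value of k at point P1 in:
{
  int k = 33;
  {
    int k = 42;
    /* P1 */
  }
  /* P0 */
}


k declared in the same block as P1
k = 42


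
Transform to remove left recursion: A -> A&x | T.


Left-recursive alternatives: A&x; non-recursive: T
Introduce A': A -> TA', A' -> &xA' | ε


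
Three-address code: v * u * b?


Break into single-operator statements:
t1 = v * u
t2 = t1 * b


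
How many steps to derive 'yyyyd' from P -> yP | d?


Derivation: P => yP => yyP => yyyP => yyyyP => yyyyd
Steps: 5


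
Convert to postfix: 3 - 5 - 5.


Left to right (same or higher precedence on left)
Postfix: 3 5 - 5 -


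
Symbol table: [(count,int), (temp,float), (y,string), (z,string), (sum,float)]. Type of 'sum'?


Lookup 'sum' → type float


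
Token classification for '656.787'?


Pattern: digits with a decimal point
Type: FLOAT_LITERAL


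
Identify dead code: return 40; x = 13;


statement follows a return and is unreachable
Dead: 'x = 13'


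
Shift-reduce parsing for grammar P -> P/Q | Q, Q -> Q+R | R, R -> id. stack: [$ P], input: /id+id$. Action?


shift '/' to continue P -> P/Q
Action: shift


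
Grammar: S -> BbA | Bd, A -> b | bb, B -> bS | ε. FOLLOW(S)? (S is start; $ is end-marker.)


$ ∈ FOLLOW(S). For each A -> αBβ: add FIRST(β)\{ε} to FOLLOW(B); if β nullable, add FOLLOW(A).
FOLLOW(S) = {$, b, d}


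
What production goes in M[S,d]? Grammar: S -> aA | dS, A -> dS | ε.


For [S, d]: 'd' ∈ FIRST(dS)
Entry: S -> dS


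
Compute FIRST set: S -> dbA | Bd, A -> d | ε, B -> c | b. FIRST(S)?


Per alternative of S: FIRST(dbA) = {d}; FIRST(Bd) = {b, c}
FIRST(S) = {b, c, d}


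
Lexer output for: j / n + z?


Scan left to right, longest-match per lexeme
Tokens: ID(j), OP(/), ID(n), OP(+), ID(z)


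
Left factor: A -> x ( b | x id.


Common prefix: 'x'
Factored: A -> x A', A' -> ( b | id


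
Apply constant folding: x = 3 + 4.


3 + 4 = 7 at compile time
Optimized: x = 7


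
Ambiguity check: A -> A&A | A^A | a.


'a&a^a' has two parse trees (no precedence encoded between & and ^)
Ambiguous


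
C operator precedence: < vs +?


'+' is additive (level 9); '<' is relational (level 7)
Higher level binds tighter
'+' has higher precedence than '<'


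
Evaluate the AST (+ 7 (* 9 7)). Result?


Evaluate inner: (* 9 7) = 63
Evaluate root: (+ 7 63) = 70
Result: 70


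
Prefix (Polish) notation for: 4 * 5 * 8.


left-to-right (same/higher precedence on left): tree is (* (* 4 5) 8)
Prefix: * * 4 5 8


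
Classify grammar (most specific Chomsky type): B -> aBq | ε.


Single nonterminal LHS, but a^n q^n is not regular
Classification: Type 2 (Context-Free)


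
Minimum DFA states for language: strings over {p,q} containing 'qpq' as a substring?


KMP-style automaton: 3 progress states + 1 absorbing accept = 4
Minimal DFA: 4 states


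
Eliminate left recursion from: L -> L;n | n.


Left-recursive alternatives: L;n; non-recursive: n
Introduce L': L -> nL', L' -> ;nL' | ε


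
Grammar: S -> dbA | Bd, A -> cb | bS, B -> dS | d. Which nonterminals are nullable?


A nonterminal is nullable iff some alternative derives ε (directly, or every symbol in it is nullable)
Nullable: {}


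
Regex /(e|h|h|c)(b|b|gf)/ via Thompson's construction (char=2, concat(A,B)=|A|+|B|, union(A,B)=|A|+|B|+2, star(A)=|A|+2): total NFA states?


Syntax tree has 8 char leaf(s), 5 union(s), 0 star(s)
chars contribute 8×2 = 16; each union adds +2; each star adds +2
Total: 16 + 10 + 0 = 26 states


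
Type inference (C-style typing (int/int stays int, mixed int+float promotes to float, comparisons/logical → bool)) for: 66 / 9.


Operand types: int / int
Rule: mixed int/float promotes to float; int/int stays int
Result type: int


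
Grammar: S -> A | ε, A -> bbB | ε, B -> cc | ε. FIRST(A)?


Per alternative of A: FIRST(bbB) = {b}; FIRST(ε) = {ε}
FIRST(A) = {b, ε}


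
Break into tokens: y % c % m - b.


Scan left to right, longest-match per lexeme
Tokens: ID(y), OP(%), ID(c), OP(%), ID(m), OP(-), ID(b)


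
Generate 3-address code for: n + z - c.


Break into single-operator statements:
t1 = n + z
t2 = t1 - c


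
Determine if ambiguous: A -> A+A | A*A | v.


'v+v*v' has two parse trees (no precedence encoded between + and *)
Ambiguous


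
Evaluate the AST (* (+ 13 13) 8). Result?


Evaluate inner: (+ 13 13) = 26
Evaluate root: (* 26 8) = 208
Result: 208


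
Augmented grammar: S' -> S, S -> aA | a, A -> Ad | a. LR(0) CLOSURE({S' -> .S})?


Start: S' -> .S
For each item with dot before a nonterminal B, add B -> .γ for every B-production
Closure: [S' -> .S, S -> .aA, S -> .a]


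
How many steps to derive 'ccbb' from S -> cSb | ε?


Derivation: S => cSb => ccSbb => ccbb
Steps: 3


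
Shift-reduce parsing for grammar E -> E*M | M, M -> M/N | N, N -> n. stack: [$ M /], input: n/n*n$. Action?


no handle; shift 'n'
Action: shift


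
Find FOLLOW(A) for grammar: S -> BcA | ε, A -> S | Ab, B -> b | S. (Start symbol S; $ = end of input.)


$ ∈ FOLLOW(S). For each A -> αBβ: add FIRST(β)\{ε} to FOLLOW(B); if β nullable, add FOLLOW(A).
FOLLOW(A) = {$, b, c}


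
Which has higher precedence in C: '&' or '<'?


'<' is relational (level 7); '&' is bitwise AND (level 5)
Higher level binds tighter
'<' has higher precedence than '&'


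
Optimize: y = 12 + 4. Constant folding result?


12 + 4 = 16 at compile time
Optimized: y = 16


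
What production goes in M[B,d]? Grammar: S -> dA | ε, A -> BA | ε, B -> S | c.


For [B, d]: 'd' ∈ FIRST(S)
Entry: B -> S


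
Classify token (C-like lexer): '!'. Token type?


Pattern: operator symbol
Type: OPERATOR


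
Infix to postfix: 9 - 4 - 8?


Left to right (same or higher precedence on left)
Postfix: 9 4 - 8 -


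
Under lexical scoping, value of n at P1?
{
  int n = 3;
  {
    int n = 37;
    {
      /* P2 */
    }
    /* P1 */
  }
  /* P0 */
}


n declared in the same block as P1
n = 37


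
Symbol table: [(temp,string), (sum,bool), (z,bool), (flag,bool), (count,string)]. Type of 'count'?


Lookup 'count' → type string


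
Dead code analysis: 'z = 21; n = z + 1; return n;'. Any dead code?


z is read by n's definition; n is returned
No dead code


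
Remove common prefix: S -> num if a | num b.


Common prefix: 'num'
Factored: S -> num S', S' -> if a | b


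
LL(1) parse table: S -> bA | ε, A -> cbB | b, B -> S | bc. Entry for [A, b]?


For [A, b]: 'b' ∈ FIRST(b)
Entry: A -> b


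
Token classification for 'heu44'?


Pattern: letter/underscore followed by alphanumerics, not a keyword
Type: IDENTIFIER


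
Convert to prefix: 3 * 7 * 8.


left-to-right (same/higher precedence on left): tree is (* (* 3 7) 8)
Prefix: * * 3 7 8


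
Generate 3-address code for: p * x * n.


Break into single-operator statements:
t1 = p * x
t2 = t1 * n


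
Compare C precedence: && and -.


'-' is additive (level 9); '&&' is logical AND (level 2)
Higher level binds tighter
'-' has higher precedence than '&&'


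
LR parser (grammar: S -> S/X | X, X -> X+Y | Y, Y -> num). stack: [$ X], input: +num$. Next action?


shift '+' to continue X -> X+Y
Action: shift


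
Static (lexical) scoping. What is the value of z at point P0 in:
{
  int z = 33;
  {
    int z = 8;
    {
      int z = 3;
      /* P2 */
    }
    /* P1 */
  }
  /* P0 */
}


z declared in the same block as P0
z = 33


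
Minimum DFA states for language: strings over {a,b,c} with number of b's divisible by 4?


Track (count of b) mod 4: states 0..3, accept at 0
Minimal DFA: 4 states


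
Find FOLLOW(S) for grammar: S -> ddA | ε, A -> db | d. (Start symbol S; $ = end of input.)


$ ∈ FOLLOW(S). For each A -> αBβ: add FIRST(β)\{ε} to FOLLOW(B); if β nullable, add FOLLOW(A).
FOLLOW(S) = {$}


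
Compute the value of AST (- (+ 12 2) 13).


Evaluate inner: (+ 12 2) = 14
Evaluate root: (- 14 13) = 1
Result: 1


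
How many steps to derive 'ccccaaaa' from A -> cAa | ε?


Derivation: A => cAa => ccAaa => cccAaaa => ccccAaaaa => ccccaaaa
Steps: 5


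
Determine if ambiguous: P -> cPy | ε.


balanced c^n…y^n: each string has a unique parse
Unambiguous


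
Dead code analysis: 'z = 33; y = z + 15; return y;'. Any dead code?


z is read by y's definition; y is returned
No dead code


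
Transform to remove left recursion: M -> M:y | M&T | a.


Left-recursive alternatives: M:y, M&T; non-recursive: a
Introduce M': M -> aM', M' -> :yM' | &TM' | ε


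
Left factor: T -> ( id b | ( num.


Common prefix: '('
Factored: T -> ( T', T' -> id b | num


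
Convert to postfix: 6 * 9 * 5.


Left to right (same or higher precedence on left)
Postfix: 6 9 * 5 *


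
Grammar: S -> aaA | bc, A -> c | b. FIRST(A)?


Per alternative of A: FIRST(c) = {c}; FIRST(b) = {b}
FIRST(A) = {b, c}


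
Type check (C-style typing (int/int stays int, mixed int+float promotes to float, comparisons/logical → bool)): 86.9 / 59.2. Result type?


Operand types: float / float
Rule: mixed int/float promotes to float; int/int stays int
Result type: float


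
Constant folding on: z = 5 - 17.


5 - 17 = -12 at compile time
Optimized: z = -12


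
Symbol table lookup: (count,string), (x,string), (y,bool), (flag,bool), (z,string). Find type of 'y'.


Lookup 'y' → type bool


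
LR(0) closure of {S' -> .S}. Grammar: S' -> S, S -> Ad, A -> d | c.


Start: S' -> .S
For each item with dot before a nonterminal B, add B -> .γ for every B-production
Closure: [S' -> .S, S -> .Ad, A -> .d, A -> .c]


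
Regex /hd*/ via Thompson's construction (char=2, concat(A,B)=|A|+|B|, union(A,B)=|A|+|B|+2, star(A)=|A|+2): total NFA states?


Syntax tree has 2 char leaf(s), 0 union(s), 1 star(s)
chars contribute 2×2 = 4; each union adds +2; each star adds +2
Total: 4 + 0 + 2 = 6 states


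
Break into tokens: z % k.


Scan left to right, longest-match per lexeme
Tokens: ID(z), OP(%), ID(k)


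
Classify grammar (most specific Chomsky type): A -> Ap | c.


Left-linear: every RHS is a terminal or one nonterminal followed by a terminal
Classification: Type 3 (Regular)


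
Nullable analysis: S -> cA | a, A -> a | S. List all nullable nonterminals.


A nonterminal is nullable iff some alternative derives ε (directly, or every symbol in it is nullable)
Nullable: {}


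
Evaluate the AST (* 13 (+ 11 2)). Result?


Evaluate inner: (+ 11 2) = 13
Evaluate root: (* 13 13) = 169
Result: 169


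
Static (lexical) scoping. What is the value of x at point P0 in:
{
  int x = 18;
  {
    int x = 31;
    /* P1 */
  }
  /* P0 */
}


x declared in the same block as P0
x = 18


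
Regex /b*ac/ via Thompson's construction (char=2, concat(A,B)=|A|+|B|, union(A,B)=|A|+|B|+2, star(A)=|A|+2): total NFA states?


Syntax tree has 3 char leaf(s), 0 union(s), 1 star(s)
chars contribute 3×2 = 6; each union adds +2; each star adds +2
Total: 6 + 0 + 2 = 8 states


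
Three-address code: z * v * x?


Break into single-operator statements:
t1 = z * v
t2 = t1 * x


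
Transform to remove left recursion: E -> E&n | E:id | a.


Left-recursive alternatives: E&n, E:id; non-recursive: a
Introduce E': E -> aE', E' -> &nE' | :idE' | ε


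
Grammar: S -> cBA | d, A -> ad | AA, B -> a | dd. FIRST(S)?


Per alternative of S: FIRST(cBA) = {c}; FIRST(d) = {d}
FIRST(S) = {c, d}


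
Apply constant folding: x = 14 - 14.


14 - 14 = 0 at compile time
Optimized: x = 0


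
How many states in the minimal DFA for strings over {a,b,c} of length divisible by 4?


Track length mod 4: states 0..3, accept at 0
Minimal DFA: 4 states


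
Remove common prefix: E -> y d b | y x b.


Common prefix: 'y'
Factored: E -> y E', E' -> d b | x b


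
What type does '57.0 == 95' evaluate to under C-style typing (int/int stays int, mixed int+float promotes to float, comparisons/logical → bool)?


Operand types: float == int
Rule: comparison yields bool
Result type: bool


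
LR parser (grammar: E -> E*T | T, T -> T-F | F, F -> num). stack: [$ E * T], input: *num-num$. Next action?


handle 'E*T' on top; lookahead ∈ FOLLOW(E) = {*, $}
Action: reduce (E -> E*T)


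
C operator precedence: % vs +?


'%' is multiplicative (level 10); '+' is additive (level 9)
Higher level binds tighter
'%' has higher precedence than '+'


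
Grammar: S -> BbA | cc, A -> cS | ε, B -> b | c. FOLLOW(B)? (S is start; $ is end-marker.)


$ ∈ FOLLOW(S). For each A -> αBβ: add FIRST(β)\{ε} to FOLLOW(B); if β nullable, add FOLLOW(A).
FOLLOW(B) = {b}


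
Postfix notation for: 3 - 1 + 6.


Left to right (same or higher precedence on left)
Postfix: 3 1 - 6 +


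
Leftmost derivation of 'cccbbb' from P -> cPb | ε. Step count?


Derivation: P => cPb => ccPbb => cccPbbb => cccbbb
Steps: 4


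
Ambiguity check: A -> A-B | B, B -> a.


precedence layered via separate nonterminal B: deterministic
Unambiguous


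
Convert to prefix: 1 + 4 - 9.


left-to-right (same/higher precedence on left): tree is (- (+ 1 4) 9)
Prefix: - + 1 4 9


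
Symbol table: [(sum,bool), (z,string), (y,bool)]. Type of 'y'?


Lookup 'y' → type bool


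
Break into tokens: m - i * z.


Scan left to right, longest-match per lexeme
Tokens: ID(m), OP(-), ID(i), OP(*), ID(z)


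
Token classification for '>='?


Pattern: operator symbol
Type: OPERATOR


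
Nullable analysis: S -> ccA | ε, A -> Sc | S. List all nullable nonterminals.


A nonterminal is nullable iff some alternative derives ε (directly, or every symbol in it is nullable)
Nullable: {A, S}


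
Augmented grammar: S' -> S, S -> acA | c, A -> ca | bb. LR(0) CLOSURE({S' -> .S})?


Start: S' -> .S
For each item with dot before a nonterminal B, add B -> .γ for every B-production
Closure: [S' -> .S, S -> .acA, S -> .c]


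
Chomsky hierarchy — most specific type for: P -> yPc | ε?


Single nonterminal LHS, but y^n c^n is not regular
Classification: Type 2 (Context-Free)


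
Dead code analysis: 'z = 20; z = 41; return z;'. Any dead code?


first assignment to z is overwritten before any read
Dead: 'z = 20'


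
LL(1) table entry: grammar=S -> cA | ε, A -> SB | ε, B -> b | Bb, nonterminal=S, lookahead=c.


For [S, c]: 'c' ∈ FIRST(cA)
Entry: S -> cA


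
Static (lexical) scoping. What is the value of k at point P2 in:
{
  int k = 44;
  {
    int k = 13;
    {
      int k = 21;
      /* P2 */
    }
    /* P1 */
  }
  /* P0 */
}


k declared in the same block as P2
k = 21


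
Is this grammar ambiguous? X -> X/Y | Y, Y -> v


precedence layered via separate nonterminal Y: deterministic
Unambiguous


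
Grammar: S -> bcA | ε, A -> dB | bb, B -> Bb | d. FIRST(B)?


Per alternative of B: FIRST(Bb) = {d}; FIRST(d) = {d}
FIRST(B) = {d}


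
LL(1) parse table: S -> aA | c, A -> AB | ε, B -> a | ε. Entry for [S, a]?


For [S, a]: 'a' ∈ FIRST(aA)
Entry: S -> aA


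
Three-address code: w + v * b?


Break into single-operator statements:
t1 = v * b
t2 = w + t1


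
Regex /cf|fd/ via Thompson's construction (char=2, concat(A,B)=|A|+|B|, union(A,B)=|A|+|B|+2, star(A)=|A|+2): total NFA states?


Syntax tree has 4 char leaf(s), 1 union(s), 0 star(s)
chars contribute 4×2 = 8; each union adds +2; each star adds +2
Total: 8 + 2 + 0 = 10 states


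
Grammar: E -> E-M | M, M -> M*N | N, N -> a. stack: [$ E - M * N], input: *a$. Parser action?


handle 'M*N' on top
Action: reduce (M -> M*N)


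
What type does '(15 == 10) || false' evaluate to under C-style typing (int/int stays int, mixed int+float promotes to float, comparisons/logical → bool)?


Operand types: bool || bool
Rule: logical operators take bool operands and yield bool
Result type: bool


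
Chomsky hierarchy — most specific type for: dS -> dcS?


LHS has context (more than one symbol) and |LHS| ≤ |RHS|
Classification: Type 1 (Context-Sensitive)


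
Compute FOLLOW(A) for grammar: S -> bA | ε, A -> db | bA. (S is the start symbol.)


$ ∈ FOLLOW(S). For each A -> αBβ: add FIRST(β)\{ε} to FOLLOW(B); if β nullable, add FOLLOW(A).
FOLLOW(A) = {$}


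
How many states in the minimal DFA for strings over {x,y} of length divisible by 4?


Track length mod 4: states 0..3, accept at 0
Minimal DFA: 4 states


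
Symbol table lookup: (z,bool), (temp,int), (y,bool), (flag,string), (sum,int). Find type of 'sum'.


Lookup 'sum' → type int


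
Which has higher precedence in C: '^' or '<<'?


'<<' is shift (level 8); '^' is bitwise XOR (level 4)
Higher level binds tighter
'<<' has higher precedence than '^'


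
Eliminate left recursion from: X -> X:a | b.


Left-recursive alternatives: X:a; non-recursive: b
Introduce X': X -> bX', X' -> :aX' | ε


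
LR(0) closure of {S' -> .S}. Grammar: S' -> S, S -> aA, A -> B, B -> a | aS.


Start: S' -> .S
For each item with dot before a nonterminal B, add B -> .γ for every B-production
Closure: [S' -> .S, S -> .aA]


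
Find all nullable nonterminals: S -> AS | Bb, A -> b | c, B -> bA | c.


A nonterminal is nullable iff some alternative derives ε (directly, or every symbol in it is nullable)
Nullable: {}


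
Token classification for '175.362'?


Pattern: digits with a decimal point
Type: FLOAT_LITERAL


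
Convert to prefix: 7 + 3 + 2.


left-to-right (same/higher precedence on left): tree is (+ (+ 7 3) 2)
Prefix: + + 7 3 2


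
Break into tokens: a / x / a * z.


Scan left to right, longest-match per lexeme
Tokens: ID(a), OP(/), ID(x), OP(/), ID(a), OP(*), ID(z)


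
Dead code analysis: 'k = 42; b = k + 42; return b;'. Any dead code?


k is read by b's definition; b is returned
No dead code


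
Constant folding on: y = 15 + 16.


15 + 16 = 31 at compile time
Optimized: y = 31


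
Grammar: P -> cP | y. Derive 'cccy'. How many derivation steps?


Derivation: P => cP => ccP => cccP => cccy
Steps: 4


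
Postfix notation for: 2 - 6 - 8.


Left to right (same or higher precedence on left)
Postfix: 2 6 - 8 -


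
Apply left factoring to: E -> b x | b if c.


Common prefix: 'b'
Factored: E -> b E', E' -> x | if c


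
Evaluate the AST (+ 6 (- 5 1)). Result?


Evaluate inner: (- 5 1) = 4
Evaluate root: (+ 6 4) = 10
Result: 10


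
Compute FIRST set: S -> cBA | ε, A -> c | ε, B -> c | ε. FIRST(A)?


Per alternative of A: FIRST(c) = {c}; FIRST(ε) = {ε}
FIRST(A) = {c, ε}


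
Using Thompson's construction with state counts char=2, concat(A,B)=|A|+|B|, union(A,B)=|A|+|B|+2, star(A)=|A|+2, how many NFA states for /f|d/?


Syntax tree has 2 char leaf(s), 1 union(s), 0 star(s)
chars contribute 2×2 = 4; each union adds +2; each star adds +2
Total: 4 + 2 + 0 = 6 states


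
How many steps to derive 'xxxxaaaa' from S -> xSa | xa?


Derivation: S => xSa => xxSaa => xxxSaaa => xxxxaaaa
Steps: 4


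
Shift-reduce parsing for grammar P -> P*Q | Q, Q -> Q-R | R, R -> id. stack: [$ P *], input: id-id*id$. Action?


no handle ('P*' is not any RHS); shift 'id'
Action: shift


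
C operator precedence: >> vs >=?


'>>' is shift (level 8); '>=' is relational (level 7)
Higher level binds tighter
'>>' has higher precedence than '>='


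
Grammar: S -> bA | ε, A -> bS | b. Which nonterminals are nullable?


A nonterminal is nullable iff some alternative derives ε (directly, or every symbol in it is nullable)
Nullable: {S}


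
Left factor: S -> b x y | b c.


Common prefix: 'b'
Factored: S -> b S', S' -> x y | c


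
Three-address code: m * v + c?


Break into single-operator statements:
t1 = m * v
t2 = t1 + c


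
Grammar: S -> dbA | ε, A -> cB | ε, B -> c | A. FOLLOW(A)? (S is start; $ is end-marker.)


$ ∈ FOLLOW(S). For each A -> αBβ: add FIRST(β)\{ε} to FOLLOW(B); if β nullable, add FOLLOW(A).
FOLLOW(A) = {$}


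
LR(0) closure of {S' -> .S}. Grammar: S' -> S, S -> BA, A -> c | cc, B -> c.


Start: S' -> .S
For each item with dot before a nonterminal B, add B -> .γ for every B-production
Closure: [S' -> .S, S -> .BA, B -> .c]


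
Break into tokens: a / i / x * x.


Scan left to right, longest-match per lexeme
Tokens: ID(a), OP(/), ID(i), OP(/), ID(x), OP(*), ID(x)


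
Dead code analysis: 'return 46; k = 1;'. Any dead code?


statement follows a return and is unreachable
Dead: 'k = 1'


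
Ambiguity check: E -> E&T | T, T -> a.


precedence layered via separate nonterminal T: deterministic
Unambiguous


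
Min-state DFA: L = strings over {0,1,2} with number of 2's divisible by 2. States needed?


Track (count of 2) mod 2: states 0..1, accept at 0
Minimal DFA: 2 states


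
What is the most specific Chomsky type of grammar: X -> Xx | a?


Left-linear: every RHS is a terminal or one nonterminal followed by a terminal
Classification: Type 3 (Regular)


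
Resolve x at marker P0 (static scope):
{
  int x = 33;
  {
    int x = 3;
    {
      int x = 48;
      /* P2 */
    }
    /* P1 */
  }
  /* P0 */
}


x declared in the same block as P0
x = 33


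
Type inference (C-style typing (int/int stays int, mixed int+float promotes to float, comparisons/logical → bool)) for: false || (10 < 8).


Operand types: bool || bool
Rule: logical operators take bool operands and yield bool
Result type: bool


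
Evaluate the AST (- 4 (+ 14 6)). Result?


Evaluate inner: (+ 14 6) = 20
Evaluate root: (- 4 20) = -16
Result: -16


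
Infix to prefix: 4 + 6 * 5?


'*' binds tighter: tree is (+ 4 (* 6 5))
Prefix: + 4 * 6 5


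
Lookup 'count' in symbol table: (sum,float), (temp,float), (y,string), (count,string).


Lookup 'count' → type string


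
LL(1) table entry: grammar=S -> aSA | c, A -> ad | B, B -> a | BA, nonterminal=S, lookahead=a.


For [S, a]: 'a' ∈ FIRST(aSA)
Entry: S -> aSA


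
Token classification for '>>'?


Pattern: operator symbol
Type: OPERATOR


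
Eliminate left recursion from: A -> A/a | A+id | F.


Left-recursive alternatives: A/a, A+id; non-recursive: F
Introduce A': A -> FA', A' -> /aA' | +idA' | ε


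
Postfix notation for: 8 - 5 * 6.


* has higher precedence, evaluate 5*6 first
Postfix: 8 5 6 * -


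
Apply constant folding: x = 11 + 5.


11 + 5 = 16 at compile time
Optimized: x = 16


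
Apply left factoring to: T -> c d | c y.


Common prefix: 'c'
Factored: T -> c T', T' -> d | y


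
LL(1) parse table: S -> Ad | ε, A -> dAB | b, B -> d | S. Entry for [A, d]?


For [A, d]: 'd' ∈ FIRST(dAB)
Entry: A -> dAB


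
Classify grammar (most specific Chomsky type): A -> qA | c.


Right-linear: every RHS is a terminal or a terminal followed by one nonterminal
Classification: Type 3 (Regular)


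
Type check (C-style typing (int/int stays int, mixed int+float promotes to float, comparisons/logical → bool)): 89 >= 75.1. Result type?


Operand types: int >= float
Rule: comparison yields bool
Result type: bool
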